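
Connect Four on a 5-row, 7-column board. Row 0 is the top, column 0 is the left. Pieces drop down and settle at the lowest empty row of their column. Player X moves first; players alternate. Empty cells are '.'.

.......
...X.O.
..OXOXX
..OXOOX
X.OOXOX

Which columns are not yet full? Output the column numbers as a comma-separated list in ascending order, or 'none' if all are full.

Answer: 0,1,2,3,4,5,6

Derivation:
col 0: top cell = '.' → open
col 1: top cell = '.' → open
col 2: top cell = '.' → open
col 3: top cell = '.' → open
col 4: top cell = '.' → open
col 5: top cell = '.' → open
col 6: top cell = '.' → open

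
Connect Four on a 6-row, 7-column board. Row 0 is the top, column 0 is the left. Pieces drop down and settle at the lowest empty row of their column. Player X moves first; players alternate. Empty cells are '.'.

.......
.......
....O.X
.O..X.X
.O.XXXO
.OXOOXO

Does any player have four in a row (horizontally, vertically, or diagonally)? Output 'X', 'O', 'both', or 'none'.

none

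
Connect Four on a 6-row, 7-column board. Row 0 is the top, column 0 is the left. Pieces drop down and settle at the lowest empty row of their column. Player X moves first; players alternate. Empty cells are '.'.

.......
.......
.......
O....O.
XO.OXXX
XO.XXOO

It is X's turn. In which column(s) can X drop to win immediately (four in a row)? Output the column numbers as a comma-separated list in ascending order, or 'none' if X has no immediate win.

col 0: drop X → no win
col 1: drop X → no win
col 2: drop X → no win
col 3: drop X → no win
col 4: drop X → no win
col 5: drop X → no win
col 6: drop X → no win

Answer: none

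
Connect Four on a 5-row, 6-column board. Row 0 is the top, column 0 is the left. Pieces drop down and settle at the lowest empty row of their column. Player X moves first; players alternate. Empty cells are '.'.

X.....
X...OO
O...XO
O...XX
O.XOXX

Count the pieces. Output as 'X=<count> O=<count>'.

X=8 O=7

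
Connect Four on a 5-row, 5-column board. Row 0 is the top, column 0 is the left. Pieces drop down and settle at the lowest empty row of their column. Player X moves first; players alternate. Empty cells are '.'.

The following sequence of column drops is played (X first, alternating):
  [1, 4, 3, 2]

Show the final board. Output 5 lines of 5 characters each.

Answer: .....
.....
.....
.....
.XOXO

Derivation:
Move 1: X drops in col 1, lands at row 4
Move 2: O drops in col 4, lands at row 4
Move 3: X drops in col 3, lands at row 4
Move 4: O drops in col 2, lands at row 4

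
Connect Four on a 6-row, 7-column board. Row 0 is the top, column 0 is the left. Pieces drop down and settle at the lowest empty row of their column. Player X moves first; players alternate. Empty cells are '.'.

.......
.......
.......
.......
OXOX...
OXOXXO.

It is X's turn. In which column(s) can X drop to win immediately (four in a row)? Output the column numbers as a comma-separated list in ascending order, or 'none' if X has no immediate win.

col 0: drop X → no win
col 1: drop X → no win
col 2: drop X → no win
col 3: drop X → no win
col 4: drop X → no win
col 5: drop X → no win
col 6: drop X → no win

Answer: none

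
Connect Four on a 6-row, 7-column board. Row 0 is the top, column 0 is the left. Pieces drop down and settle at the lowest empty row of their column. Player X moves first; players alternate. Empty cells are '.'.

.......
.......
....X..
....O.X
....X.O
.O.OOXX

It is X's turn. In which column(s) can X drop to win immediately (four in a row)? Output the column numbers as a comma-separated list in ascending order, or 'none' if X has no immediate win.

Answer: none

Derivation:
col 0: drop X → no win
col 1: drop X → no win
col 2: drop X → no win
col 3: drop X → no win
col 4: drop X → no win
col 5: drop X → no win
col 6: drop X → no win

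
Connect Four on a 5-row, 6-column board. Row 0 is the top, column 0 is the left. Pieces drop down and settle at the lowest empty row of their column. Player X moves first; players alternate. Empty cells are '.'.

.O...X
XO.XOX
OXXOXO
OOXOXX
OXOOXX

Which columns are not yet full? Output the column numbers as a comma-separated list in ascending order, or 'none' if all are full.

Answer: 0,2,3,4

Derivation:
col 0: top cell = '.' → open
col 1: top cell = 'O' → FULL
col 2: top cell = '.' → open
col 3: top cell = '.' → open
col 4: top cell = '.' → open
col 5: top cell = 'X' → FULL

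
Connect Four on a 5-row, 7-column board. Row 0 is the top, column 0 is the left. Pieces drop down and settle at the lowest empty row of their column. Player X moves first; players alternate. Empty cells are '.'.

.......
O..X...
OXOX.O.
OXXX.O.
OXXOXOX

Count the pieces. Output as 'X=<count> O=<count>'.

X=10 O=9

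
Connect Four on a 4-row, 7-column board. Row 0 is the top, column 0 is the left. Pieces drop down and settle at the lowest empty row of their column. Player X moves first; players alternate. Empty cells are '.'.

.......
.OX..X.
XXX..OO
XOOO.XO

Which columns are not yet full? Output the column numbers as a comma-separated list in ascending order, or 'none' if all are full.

Answer: 0,1,2,3,4,5,6

Derivation:
col 0: top cell = '.' → open
col 1: top cell = '.' → open
col 2: top cell = '.' → open
col 3: top cell = '.' → open
col 4: top cell = '.' → open
col 5: top cell = '.' → open
col 6: top cell = '.' → open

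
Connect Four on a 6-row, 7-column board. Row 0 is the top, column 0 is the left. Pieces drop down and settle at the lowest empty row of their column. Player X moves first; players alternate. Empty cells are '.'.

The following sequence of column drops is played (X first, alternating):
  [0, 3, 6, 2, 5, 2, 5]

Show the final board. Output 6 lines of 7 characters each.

Answer: .......
.......
.......
.......
..O..X.
X.OO.XX

Derivation:
Move 1: X drops in col 0, lands at row 5
Move 2: O drops in col 3, lands at row 5
Move 3: X drops in col 6, lands at row 5
Move 4: O drops in col 2, lands at row 5
Move 5: X drops in col 5, lands at row 5
Move 6: O drops in col 2, lands at row 4
Move 7: X drops in col 5, lands at row 4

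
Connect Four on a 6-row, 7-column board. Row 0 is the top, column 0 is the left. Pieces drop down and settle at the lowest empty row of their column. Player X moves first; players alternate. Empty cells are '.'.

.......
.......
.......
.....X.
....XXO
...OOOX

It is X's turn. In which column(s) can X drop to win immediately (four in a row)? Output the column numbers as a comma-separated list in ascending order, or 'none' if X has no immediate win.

col 0: drop X → no win
col 1: drop X → no win
col 2: drop X → no win
col 3: drop X → no win
col 4: drop X → no win
col 5: drop X → no win
col 6: drop X → no win

Answer: none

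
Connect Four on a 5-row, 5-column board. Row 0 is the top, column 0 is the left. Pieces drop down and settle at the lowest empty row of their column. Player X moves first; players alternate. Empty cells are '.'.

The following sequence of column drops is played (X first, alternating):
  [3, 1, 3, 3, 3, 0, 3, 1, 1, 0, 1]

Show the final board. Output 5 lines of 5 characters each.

Answer: ...X.
.X.X.
.X.O.
OO.X.
OO.X.

Derivation:
Move 1: X drops in col 3, lands at row 4
Move 2: O drops in col 1, lands at row 4
Move 3: X drops in col 3, lands at row 3
Move 4: O drops in col 3, lands at row 2
Move 5: X drops in col 3, lands at row 1
Move 6: O drops in col 0, lands at row 4
Move 7: X drops in col 3, lands at row 0
Move 8: O drops in col 1, lands at row 3
Move 9: X drops in col 1, lands at row 2
Move 10: O drops in col 0, lands at row 3
Move 11: X drops in col 1, lands at row 1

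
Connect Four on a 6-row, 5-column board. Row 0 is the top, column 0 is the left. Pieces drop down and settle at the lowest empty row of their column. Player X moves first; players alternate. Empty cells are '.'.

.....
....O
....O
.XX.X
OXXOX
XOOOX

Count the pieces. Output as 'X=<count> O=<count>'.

X=8 O=7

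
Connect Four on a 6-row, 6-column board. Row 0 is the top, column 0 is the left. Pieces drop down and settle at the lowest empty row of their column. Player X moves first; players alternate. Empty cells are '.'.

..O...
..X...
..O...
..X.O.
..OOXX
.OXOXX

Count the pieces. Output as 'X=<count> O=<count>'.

X=7 O=7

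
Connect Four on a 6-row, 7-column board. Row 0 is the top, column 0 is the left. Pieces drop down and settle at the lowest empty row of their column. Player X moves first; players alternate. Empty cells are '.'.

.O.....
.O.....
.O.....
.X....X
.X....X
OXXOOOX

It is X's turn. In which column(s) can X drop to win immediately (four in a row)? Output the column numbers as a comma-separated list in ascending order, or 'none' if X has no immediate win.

Answer: 6

Derivation:
col 0: drop X → no win
col 2: drop X → no win
col 3: drop X → no win
col 4: drop X → no win
col 5: drop X → no win
col 6: drop X → WIN!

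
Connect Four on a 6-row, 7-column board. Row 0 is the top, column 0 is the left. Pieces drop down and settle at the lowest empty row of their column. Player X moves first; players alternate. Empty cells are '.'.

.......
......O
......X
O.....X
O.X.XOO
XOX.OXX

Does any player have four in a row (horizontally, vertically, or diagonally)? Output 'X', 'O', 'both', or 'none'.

none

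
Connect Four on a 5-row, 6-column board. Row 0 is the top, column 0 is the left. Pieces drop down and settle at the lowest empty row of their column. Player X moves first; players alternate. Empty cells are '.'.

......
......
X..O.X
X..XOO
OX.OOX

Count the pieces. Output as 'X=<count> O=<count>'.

X=6 O=6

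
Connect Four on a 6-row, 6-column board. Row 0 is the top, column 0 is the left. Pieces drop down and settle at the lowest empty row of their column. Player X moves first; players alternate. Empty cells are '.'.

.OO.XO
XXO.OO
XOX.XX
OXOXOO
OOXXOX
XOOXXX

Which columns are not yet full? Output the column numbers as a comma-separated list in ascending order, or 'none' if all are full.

Answer: 0,3

Derivation:
col 0: top cell = '.' → open
col 1: top cell = 'O' → FULL
col 2: top cell = 'O' → FULL
col 3: top cell = '.' → open
col 4: top cell = 'X' → FULL
col 5: top cell = 'O' → FULL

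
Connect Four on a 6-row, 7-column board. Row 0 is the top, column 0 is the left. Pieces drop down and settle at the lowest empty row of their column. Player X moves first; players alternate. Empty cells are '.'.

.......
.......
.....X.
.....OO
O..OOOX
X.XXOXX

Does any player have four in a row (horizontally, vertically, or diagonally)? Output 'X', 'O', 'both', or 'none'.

none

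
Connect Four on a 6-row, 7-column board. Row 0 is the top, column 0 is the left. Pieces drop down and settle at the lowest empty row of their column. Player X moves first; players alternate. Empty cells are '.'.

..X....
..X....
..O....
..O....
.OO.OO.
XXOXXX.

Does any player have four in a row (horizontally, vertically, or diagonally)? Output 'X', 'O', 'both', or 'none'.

O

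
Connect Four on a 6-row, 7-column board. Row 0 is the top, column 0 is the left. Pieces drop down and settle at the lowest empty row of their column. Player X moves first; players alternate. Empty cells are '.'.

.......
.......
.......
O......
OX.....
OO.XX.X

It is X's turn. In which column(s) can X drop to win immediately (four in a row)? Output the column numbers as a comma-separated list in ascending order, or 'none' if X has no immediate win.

Answer: 5

Derivation:
col 0: drop X → no win
col 1: drop X → no win
col 2: drop X → no win
col 3: drop X → no win
col 4: drop X → no win
col 5: drop X → WIN!
col 6: drop X → no win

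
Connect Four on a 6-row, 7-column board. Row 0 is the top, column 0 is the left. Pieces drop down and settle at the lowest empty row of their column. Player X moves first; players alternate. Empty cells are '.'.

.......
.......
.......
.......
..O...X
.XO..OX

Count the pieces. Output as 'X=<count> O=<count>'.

X=3 O=3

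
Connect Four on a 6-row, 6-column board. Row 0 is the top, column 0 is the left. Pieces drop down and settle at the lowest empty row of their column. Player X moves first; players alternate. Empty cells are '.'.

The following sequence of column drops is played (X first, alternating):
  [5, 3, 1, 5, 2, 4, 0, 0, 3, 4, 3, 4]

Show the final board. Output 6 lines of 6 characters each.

Move 1: X drops in col 5, lands at row 5
Move 2: O drops in col 3, lands at row 5
Move 3: X drops in col 1, lands at row 5
Move 4: O drops in col 5, lands at row 4
Move 5: X drops in col 2, lands at row 5
Move 6: O drops in col 4, lands at row 5
Move 7: X drops in col 0, lands at row 5
Move 8: O drops in col 0, lands at row 4
Move 9: X drops in col 3, lands at row 4
Move 10: O drops in col 4, lands at row 4
Move 11: X drops in col 3, lands at row 3
Move 12: O drops in col 4, lands at row 3

Answer: ......
......
......
...XO.
O..XOO
XXXOOX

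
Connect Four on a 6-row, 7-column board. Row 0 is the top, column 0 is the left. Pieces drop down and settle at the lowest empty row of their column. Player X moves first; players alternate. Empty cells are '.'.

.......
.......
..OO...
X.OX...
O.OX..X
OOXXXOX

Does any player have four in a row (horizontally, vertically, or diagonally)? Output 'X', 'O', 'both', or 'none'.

none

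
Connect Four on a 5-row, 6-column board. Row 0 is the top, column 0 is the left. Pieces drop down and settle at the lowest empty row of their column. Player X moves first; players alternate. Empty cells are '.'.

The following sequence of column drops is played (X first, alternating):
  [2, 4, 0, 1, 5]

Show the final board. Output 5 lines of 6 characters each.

Move 1: X drops in col 2, lands at row 4
Move 2: O drops in col 4, lands at row 4
Move 3: X drops in col 0, lands at row 4
Move 4: O drops in col 1, lands at row 4
Move 5: X drops in col 5, lands at row 4

Answer: ......
......
......
......
XOX.OX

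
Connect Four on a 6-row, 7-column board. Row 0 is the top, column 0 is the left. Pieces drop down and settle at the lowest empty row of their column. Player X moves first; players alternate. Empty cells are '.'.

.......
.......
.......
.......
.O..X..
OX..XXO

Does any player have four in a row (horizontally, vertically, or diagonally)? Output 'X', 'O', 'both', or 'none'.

none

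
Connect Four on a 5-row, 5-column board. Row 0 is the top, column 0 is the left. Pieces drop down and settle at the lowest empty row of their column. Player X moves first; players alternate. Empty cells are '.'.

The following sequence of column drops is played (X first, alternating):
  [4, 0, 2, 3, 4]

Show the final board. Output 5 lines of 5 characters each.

Move 1: X drops in col 4, lands at row 4
Move 2: O drops in col 0, lands at row 4
Move 3: X drops in col 2, lands at row 4
Move 4: O drops in col 3, lands at row 4
Move 5: X drops in col 4, lands at row 3

Answer: .....
.....
.....
....X
O.XOX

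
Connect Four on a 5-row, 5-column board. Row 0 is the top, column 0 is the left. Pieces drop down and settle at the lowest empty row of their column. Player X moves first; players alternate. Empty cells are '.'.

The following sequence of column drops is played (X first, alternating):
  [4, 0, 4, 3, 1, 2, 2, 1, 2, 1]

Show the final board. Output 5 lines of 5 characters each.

Move 1: X drops in col 4, lands at row 4
Move 2: O drops in col 0, lands at row 4
Move 3: X drops in col 4, lands at row 3
Move 4: O drops in col 3, lands at row 4
Move 5: X drops in col 1, lands at row 4
Move 6: O drops in col 2, lands at row 4
Move 7: X drops in col 2, lands at row 3
Move 8: O drops in col 1, lands at row 3
Move 9: X drops in col 2, lands at row 2
Move 10: O drops in col 1, lands at row 2

Answer: .....
.....
.OX..
.OX.X
OXOOX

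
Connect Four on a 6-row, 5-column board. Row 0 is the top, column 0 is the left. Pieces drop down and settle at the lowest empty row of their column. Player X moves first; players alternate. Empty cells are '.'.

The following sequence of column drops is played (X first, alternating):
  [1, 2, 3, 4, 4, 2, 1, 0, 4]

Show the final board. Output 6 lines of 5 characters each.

Answer: .....
.....
.....
....X
.XO.X
OXOXO

Derivation:
Move 1: X drops in col 1, lands at row 5
Move 2: O drops in col 2, lands at row 5
Move 3: X drops in col 3, lands at row 5
Move 4: O drops in col 4, lands at row 5
Move 5: X drops in col 4, lands at row 4
Move 6: O drops in col 2, lands at row 4
Move 7: X drops in col 1, lands at row 4
Move 8: O drops in col 0, lands at row 5
Move 9: X drops in col 4, lands at row 3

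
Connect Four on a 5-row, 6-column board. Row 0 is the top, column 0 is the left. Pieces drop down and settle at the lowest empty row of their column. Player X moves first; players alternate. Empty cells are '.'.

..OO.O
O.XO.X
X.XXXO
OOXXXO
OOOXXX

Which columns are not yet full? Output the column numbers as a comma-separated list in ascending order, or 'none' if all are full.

col 0: top cell = '.' → open
col 1: top cell = '.' → open
col 2: top cell = 'O' → FULL
col 3: top cell = 'O' → FULL
col 4: top cell = '.' → open
col 5: top cell = 'O' → FULL

Answer: 0,1,4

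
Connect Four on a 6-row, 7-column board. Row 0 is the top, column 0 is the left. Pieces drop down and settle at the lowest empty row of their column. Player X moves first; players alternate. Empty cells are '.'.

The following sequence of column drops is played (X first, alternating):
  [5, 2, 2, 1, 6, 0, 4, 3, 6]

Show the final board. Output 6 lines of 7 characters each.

Answer: .......
.......
.......
.......
..X...X
OOOOXXX

Derivation:
Move 1: X drops in col 5, lands at row 5
Move 2: O drops in col 2, lands at row 5
Move 3: X drops in col 2, lands at row 4
Move 4: O drops in col 1, lands at row 5
Move 5: X drops in col 6, lands at row 5
Move 6: O drops in col 0, lands at row 5
Move 7: X drops in col 4, lands at row 5
Move 8: O drops in col 3, lands at row 5
Move 9: X drops in col 6, lands at row 4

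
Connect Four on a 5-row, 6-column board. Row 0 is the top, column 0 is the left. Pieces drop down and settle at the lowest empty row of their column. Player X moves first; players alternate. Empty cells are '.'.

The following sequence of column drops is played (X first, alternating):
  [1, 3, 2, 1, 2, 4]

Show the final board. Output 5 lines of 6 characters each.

Move 1: X drops in col 1, lands at row 4
Move 2: O drops in col 3, lands at row 4
Move 3: X drops in col 2, lands at row 4
Move 4: O drops in col 1, lands at row 3
Move 5: X drops in col 2, lands at row 3
Move 6: O drops in col 4, lands at row 4

Answer: ......
......
......
.OX...
.XXOO.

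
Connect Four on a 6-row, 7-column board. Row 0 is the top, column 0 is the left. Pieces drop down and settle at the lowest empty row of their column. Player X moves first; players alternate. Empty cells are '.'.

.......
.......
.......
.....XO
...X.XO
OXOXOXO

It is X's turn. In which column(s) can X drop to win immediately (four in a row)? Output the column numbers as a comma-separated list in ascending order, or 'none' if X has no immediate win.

Answer: 5

Derivation:
col 0: drop X → no win
col 1: drop X → no win
col 2: drop X → no win
col 3: drop X → no win
col 4: drop X → no win
col 5: drop X → WIN!
col 6: drop X → no win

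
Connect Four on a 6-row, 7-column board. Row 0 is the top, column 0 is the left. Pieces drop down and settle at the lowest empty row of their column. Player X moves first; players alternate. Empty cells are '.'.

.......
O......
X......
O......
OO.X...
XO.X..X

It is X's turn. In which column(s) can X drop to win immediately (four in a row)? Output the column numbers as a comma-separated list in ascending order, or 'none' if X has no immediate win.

Answer: none

Derivation:
col 0: drop X → no win
col 1: drop X → no win
col 2: drop X → no win
col 3: drop X → no win
col 4: drop X → no win
col 5: drop X → no win
col 6: drop X → no win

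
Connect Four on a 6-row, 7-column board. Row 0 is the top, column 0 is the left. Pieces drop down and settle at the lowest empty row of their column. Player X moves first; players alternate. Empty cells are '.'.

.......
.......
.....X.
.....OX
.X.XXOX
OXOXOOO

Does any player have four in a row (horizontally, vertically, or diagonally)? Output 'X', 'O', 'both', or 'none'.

none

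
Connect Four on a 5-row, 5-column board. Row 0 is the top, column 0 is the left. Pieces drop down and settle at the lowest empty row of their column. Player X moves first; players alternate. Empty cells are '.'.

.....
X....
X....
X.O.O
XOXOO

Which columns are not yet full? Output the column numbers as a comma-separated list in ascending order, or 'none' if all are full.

Answer: 0,1,2,3,4

Derivation:
col 0: top cell = '.' → open
col 1: top cell = '.' → open
col 2: top cell = '.' → open
col 3: top cell = '.' → open
col 4: top cell = '.' → open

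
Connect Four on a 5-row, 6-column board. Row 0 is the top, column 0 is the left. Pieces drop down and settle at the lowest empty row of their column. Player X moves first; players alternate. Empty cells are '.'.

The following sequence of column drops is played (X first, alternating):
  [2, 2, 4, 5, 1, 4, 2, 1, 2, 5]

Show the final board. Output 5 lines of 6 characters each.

Move 1: X drops in col 2, lands at row 4
Move 2: O drops in col 2, lands at row 3
Move 3: X drops in col 4, lands at row 4
Move 4: O drops in col 5, lands at row 4
Move 5: X drops in col 1, lands at row 4
Move 6: O drops in col 4, lands at row 3
Move 7: X drops in col 2, lands at row 2
Move 8: O drops in col 1, lands at row 3
Move 9: X drops in col 2, lands at row 1
Move 10: O drops in col 5, lands at row 3

Answer: ......
..X...
..X...
.OO.OO
.XX.XO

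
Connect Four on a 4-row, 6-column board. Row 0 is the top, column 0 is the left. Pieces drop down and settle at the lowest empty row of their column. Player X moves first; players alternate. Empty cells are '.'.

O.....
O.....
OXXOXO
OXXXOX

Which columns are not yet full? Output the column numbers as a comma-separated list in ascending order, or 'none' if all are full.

Answer: 1,2,3,4,5

Derivation:
col 0: top cell = 'O' → FULL
col 1: top cell = '.' → open
col 2: top cell = '.' → open
col 3: top cell = '.' → open
col 4: top cell = '.' → open
col 5: top cell = '.' → open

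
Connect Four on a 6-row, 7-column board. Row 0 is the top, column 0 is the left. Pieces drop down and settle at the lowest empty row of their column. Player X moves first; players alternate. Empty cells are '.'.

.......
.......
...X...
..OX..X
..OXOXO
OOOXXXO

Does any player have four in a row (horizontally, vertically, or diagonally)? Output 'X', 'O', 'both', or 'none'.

X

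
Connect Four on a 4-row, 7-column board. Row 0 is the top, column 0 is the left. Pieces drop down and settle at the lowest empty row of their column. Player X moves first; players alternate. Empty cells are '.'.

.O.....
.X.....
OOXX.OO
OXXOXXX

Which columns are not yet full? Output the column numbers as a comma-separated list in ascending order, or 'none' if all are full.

col 0: top cell = '.' → open
col 1: top cell = 'O' → FULL
col 2: top cell = '.' → open
col 3: top cell = '.' → open
col 4: top cell = '.' → open
col 5: top cell = '.' → open
col 6: top cell = '.' → open

Answer: 0,2,3,4,5,6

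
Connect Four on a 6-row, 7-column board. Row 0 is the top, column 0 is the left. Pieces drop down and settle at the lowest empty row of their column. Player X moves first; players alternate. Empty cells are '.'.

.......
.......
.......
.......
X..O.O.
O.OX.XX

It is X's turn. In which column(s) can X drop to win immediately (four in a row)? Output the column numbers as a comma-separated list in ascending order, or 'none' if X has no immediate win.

Answer: 4

Derivation:
col 0: drop X → no win
col 1: drop X → no win
col 2: drop X → no win
col 3: drop X → no win
col 4: drop X → WIN!
col 5: drop X → no win
col 6: drop X → no win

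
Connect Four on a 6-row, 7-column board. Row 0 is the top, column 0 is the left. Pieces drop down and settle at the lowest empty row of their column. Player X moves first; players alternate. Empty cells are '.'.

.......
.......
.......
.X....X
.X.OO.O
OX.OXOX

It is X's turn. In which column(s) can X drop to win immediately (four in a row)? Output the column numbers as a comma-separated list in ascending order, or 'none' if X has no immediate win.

Answer: 1

Derivation:
col 0: drop X → no win
col 1: drop X → WIN!
col 2: drop X → no win
col 3: drop X → no win
col 4: drop X → no win
col 5: drop X → no win
col 6: drop X → no win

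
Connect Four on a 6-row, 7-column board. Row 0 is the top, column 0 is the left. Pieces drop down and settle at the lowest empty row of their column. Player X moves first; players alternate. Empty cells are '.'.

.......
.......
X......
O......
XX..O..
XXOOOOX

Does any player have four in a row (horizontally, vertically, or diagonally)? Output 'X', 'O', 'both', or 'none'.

O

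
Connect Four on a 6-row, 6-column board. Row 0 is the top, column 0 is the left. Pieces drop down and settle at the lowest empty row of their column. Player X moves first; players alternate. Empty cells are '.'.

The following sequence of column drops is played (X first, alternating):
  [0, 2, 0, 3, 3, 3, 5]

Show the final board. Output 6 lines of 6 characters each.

Answer: ......
......
......
...O..
X..X..
X.OO.X

Derivation:
Move 1: X drops in col 0, lands at row 5
Move 2: O drops in col 2, lands at row 5
Move 3: X drops in col 0, lands at row 4
Move 4: O drops in col 3, lands at row 5
Move 5: X drops in col 3, lands at row 4
Move 6: O drops in col 3, lands at row 3
Move 7: X drops in col 5, lands at row 5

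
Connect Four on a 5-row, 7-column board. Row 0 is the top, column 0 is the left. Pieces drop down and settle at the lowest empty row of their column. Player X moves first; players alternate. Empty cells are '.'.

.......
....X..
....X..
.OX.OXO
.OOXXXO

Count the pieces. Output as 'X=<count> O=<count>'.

X=7 O=6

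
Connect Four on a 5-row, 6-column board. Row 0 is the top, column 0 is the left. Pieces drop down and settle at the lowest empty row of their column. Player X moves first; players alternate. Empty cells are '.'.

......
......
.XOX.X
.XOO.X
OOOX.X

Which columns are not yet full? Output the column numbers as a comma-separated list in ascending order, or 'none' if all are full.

col 0: top cell = '.' → open
col 1: top cell = '.' → open
col 2: top cell = '.' → open
col 3: top cell = '.' → open
col 4: top cell = '.' → open
col 5: top cell = '.' → open

Answer: 0,1,2,3,4,5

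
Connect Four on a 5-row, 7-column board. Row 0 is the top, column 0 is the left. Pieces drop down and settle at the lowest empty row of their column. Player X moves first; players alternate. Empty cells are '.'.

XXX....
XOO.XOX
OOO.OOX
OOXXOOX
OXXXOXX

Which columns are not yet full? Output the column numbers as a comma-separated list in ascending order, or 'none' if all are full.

col 0: top cell = 'X' → FULL
col 1: top cell = 'X' → FULL
col 2: top cell = 'X' → FULL
col 3: top cell = '.' → open
col 4: top cell = '.' → open
col 5: top cell = '.' → open
col 6: top cell = '.' → open

Answer: 3,4,5,6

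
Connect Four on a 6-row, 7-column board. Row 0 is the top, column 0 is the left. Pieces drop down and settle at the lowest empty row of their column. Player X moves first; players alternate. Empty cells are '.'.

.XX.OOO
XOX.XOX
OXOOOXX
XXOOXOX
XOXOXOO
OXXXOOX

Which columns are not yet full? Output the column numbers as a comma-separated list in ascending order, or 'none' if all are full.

Answer: 0,3

Derivation:
col 0: top cell = '.' → open
col 1: top cell = 'X' → FULL
col 2: top cell = 'X' → FULL
col 3: top cell = '.' → open
col 4: top cell = 'O' → FULL
col 5: top cell = 'O' → FULL
col 6: top cell = 'O' → FULL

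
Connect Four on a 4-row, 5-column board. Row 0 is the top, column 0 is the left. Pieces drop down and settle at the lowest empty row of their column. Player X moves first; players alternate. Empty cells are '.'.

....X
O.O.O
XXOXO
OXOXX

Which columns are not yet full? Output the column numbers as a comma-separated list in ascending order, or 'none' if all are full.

Answer: 0,1,2,3

Derivation:
col 0: top cell = '.' → open
col 1: top cell = '.' → open
col 2: top cell = '.' → open
col 3: top cell = '.' → open
col 4: top cell = 'X' → FULL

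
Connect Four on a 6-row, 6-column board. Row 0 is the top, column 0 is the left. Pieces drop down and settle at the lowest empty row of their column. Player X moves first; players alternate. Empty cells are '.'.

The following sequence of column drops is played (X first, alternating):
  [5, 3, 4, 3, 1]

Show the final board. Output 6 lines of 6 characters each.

Answer: ......
......
......
......
...O..
.X.OXX

Derivation:
Move 1: X drops in col 5, lands at row 5
Move 2: O drops in col 3, lands at row 5
Move 3: X drops in col 4, lands at row 5
Move 4: O drops in col 3, lands at row 4
Move 5: X drops in col 1, lands at row 5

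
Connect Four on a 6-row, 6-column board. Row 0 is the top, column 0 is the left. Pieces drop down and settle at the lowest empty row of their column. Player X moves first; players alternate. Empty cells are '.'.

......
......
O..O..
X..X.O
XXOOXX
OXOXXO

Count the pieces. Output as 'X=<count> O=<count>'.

X=9 O=8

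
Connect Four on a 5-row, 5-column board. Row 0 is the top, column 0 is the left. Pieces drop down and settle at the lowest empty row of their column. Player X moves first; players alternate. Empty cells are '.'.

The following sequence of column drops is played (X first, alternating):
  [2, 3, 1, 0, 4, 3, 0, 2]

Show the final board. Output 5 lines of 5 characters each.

Move 1: X drops in col 2, lands at row 4
Move 2: O drops in col 3, lands at row 4
Move 3: X drops in col 1, lands at row 4
Move 4: O drops in col 0, lands at row 4
Move 5: X drops in col 4, lands at row 4
Move 6: O drops in col 3, lands at row 3
Move 7: X drops in col 0, lands at row 3
Move 8: O drops in col 2, lands at row 3

Answer: .....
.....
.....
X.OO.
OXXOX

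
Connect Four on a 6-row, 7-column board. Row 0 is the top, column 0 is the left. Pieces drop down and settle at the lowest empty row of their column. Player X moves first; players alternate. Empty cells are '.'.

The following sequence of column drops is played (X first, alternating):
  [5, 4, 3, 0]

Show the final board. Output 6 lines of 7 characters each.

Answer: .......
.......
.......
.......
.......
O..XOX.

Derivation:
Move 1: X drops in col 5, lands at row 5
Move 2: O drops in col 4, lands at row 5
Move 3: X drops in col 3, lands at row 5
Move 4: O drops in col 0, lands at row 5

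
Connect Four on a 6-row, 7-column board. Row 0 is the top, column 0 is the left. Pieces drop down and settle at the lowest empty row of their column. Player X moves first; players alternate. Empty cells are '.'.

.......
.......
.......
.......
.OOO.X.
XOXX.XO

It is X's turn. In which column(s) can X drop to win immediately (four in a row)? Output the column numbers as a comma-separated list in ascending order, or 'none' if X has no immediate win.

col 0: drop X → no win
col 1: drop X → no win
col 2: drop X → no win
col 3: drop X → no win
col 4: drop X → WIN!
col 5: drop X → no win
col 6: drop X → no win

Answer: 4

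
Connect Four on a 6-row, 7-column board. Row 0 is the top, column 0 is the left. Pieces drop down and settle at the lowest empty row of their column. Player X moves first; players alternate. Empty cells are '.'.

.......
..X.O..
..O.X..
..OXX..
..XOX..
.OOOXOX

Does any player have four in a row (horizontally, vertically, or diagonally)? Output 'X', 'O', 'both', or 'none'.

X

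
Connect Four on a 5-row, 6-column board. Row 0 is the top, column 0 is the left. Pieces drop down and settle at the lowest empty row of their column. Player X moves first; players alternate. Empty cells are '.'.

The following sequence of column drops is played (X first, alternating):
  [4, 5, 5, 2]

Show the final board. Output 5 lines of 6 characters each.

Move 1: X drops in col 4, lands at row 4
Move 2: O drops in col 5, lands at row 4
Move 3: X drops in col 5, lands at row 3
Move 4: O drops in col 2, lands at row 4

Answer: ......
......
......
.....X
..O.XO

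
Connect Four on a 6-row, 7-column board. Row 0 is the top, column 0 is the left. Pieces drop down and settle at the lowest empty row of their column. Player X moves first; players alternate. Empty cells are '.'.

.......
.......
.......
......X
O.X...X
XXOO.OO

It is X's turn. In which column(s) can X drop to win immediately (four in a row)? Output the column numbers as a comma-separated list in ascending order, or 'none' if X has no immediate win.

col 0: drop X → no win
col 1: drop X → no win
col 2: drop X → no win
col 3: drop X → no win
col 4: drop X → no win
col 5: drop X → no win
col 6: drop X → no win

Answer: none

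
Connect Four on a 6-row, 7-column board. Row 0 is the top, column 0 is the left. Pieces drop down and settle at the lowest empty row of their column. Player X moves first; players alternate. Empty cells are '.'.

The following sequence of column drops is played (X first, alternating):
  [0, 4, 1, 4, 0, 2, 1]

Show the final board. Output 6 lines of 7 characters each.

Answer: .......
.......
.......
.......
XX..O..
XXO.O..

Derivation:
Move 1: X drops in col 0, lands at row 5
Move 2: O drops in col 4, lands at row 5
Move 3: X drops in col 1, lands at row 5
Move 4: O drops in col 4, lands at row 4
Move 5: X drops in col 0, lands at row 4
Move 6: O drops in col 2, lands at row 5
Move 7: X drops in col 1, lands at row 4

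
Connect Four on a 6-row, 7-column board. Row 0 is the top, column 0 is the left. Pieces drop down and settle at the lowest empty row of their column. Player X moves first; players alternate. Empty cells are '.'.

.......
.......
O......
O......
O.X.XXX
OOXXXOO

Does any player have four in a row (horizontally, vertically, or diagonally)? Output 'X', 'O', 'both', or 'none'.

O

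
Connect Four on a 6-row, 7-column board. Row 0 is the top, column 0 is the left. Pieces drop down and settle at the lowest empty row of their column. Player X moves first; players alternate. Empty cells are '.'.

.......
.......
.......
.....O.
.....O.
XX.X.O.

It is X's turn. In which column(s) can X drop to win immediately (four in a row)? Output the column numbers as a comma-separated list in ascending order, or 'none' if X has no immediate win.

Answer: 2

Derivation:
col 0: drop X → no win
col 1: drop X → no win
col 2: drop X → WIN!
col 3: drop X → no win
col 4: drop X → no win
col 5: drop X → no win
col 6: drop X → no win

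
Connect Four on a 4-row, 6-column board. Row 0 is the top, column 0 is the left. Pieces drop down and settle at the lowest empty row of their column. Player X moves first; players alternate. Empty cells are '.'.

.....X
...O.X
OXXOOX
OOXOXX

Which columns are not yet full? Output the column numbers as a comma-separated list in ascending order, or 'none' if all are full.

col 0: top cell = '.' → open
col 1: top cell = '.' → open
col 2: top cell = '.' → open
col 3: top cell = '.' → open
col 4: top cell = '.' → open
col 5: top cell = 'X' → FULL

Answer: 0,1,2,3,4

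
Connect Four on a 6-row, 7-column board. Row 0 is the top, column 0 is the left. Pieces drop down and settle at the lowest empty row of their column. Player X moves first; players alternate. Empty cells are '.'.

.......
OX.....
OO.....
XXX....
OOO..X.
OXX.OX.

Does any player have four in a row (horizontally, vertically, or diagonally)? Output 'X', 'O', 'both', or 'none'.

none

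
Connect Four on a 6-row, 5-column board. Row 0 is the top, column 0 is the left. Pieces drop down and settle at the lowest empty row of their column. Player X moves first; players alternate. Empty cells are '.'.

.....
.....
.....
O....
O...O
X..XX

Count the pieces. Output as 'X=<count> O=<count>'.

X=3 O=3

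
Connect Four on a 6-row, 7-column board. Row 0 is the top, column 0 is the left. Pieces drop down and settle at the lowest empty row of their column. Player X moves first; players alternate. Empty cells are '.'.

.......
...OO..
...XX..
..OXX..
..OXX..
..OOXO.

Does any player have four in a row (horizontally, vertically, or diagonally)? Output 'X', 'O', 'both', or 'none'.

X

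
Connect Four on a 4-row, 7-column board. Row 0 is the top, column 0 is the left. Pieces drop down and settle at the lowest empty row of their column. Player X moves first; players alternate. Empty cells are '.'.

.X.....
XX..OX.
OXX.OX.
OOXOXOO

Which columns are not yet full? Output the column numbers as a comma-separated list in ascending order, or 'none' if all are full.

col 0: top cell = '.' → open
col 1: top cell = 'X' → FULL
col 2: top cell = '.' → open
col 3: top cell = '.' → open
col 4: top cell = '.' → open
col 5: top cell = '.' → open
col 6: top cell = '.' → open

Answer: 0,2,3,4,5,6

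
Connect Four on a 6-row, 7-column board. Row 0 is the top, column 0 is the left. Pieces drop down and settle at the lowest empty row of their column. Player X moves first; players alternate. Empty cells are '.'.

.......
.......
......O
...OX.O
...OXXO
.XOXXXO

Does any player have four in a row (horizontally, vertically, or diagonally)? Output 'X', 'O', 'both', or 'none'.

O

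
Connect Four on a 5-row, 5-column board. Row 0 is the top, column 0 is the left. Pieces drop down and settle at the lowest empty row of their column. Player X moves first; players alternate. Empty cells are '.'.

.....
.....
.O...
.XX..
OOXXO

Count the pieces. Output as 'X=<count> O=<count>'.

X=4 O=4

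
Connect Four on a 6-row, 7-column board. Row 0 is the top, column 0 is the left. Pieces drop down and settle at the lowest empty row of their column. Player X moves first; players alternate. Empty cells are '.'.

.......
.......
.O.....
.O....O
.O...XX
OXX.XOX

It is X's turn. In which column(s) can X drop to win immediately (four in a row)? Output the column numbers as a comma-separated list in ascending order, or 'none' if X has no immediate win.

col 0: drop X → no win
col 1: drop X → no win
col 2: drop X → no win
col 3: drop X → WIN!
col 4: drop X → no win
col 5: drop X → no win
col 6: drop X → no win

Answer: 3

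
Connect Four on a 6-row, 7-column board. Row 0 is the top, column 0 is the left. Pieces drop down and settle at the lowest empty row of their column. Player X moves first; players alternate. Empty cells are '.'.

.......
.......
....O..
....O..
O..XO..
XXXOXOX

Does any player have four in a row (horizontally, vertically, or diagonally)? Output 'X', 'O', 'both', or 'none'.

none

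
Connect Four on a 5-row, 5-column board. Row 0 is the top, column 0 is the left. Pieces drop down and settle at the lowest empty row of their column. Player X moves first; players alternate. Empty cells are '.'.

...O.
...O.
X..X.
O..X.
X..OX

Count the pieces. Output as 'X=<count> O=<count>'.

X=5 O=4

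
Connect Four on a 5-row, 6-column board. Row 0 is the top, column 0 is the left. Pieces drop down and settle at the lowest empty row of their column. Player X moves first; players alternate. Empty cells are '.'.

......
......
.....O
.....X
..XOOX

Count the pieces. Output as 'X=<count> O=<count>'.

X=3 O=3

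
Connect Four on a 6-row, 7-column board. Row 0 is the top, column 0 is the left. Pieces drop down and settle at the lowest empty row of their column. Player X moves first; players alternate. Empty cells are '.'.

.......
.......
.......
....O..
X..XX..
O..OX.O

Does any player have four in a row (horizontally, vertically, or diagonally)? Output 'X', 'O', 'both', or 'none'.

none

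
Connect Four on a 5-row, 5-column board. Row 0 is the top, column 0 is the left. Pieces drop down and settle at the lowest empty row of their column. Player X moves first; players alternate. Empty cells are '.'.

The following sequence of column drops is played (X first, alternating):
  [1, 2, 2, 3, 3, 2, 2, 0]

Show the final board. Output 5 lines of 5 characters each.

Answer: .....
..X..
..O..
..XX.
OXOO.

Derivation:
Move 1: X drops in col 1, lands at row 4
Move 2: O drops in col 2, lands at row 4
Move 3: X drops in col 2, lands at row 3
Move 4: O drops in col 3, lands at row 4
Move 5: X drops in col 3, lands at row 3
Move 6: O drops in col 2, lands at row 2
Move 7: X drops in col 2, lands at row 1
Move 8: O drops in col 0, lands at row 4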